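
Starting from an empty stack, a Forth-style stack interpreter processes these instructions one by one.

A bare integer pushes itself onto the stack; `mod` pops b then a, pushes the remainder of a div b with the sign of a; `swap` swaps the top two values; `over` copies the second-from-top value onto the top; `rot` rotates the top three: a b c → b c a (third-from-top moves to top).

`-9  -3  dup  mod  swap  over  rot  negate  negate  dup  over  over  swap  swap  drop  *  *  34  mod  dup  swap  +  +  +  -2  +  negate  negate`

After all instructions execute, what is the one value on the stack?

-9      -9
-3      -9 -3
dup     -9 -3 -3
mod     -9 0
swap    0 -9
over    0 -9 0
rot     -9 0 0
negate  -9 0 0
negate  -9 0 0
dup     -9 0 0 0
over    -9 0 0 0 0
over    -9 0 0 0 0 0
swap    -9 0 0 0 0 0
swap    -9 0 0 0 0 0
drop    -9 0 0 0 0
*       -9 0 0 0
*       -9 0 0
34      -9 0 0 34
mod     -9 0 0
dup     -9 0 0 0
swap    -9 0 0 0
+       -9 0 0
+       -9 0
+       -9
-2      -9 -2
+       -11
negate  11
negate  -11

-11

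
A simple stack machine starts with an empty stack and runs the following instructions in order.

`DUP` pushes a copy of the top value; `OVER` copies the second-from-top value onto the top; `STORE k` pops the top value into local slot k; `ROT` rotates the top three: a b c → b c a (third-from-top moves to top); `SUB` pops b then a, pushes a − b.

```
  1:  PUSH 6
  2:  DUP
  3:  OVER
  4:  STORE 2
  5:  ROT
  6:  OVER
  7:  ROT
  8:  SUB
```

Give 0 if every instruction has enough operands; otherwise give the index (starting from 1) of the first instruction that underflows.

PUSH 6  : [6]
DUP     : [6, 6]
OVER    : [6, 6, 6]
STORE 2 : [6, 6]
ROT  — needs 3 operands, stack has 2 → underflow

5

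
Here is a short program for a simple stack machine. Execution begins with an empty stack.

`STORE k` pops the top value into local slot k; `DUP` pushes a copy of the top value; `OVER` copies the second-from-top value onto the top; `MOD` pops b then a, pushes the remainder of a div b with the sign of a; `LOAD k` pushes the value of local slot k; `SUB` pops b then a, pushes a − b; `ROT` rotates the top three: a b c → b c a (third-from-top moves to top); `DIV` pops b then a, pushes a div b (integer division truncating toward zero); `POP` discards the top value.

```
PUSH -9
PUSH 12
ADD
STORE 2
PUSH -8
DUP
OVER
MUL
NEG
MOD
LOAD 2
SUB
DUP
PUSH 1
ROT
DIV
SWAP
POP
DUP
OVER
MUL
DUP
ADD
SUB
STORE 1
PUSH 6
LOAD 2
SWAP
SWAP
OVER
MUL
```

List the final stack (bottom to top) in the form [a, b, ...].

[6, 18]

PUSH -9 → -9
PUSH 12 → -9 12
ADD     → 3
STORE 2 → (empty)
PUSH -8 → -8
DUP     → -8 -8
OVER    → -8 -8 -8
MUL     → -8 64
NEG     → -8 -64
MOD     → -8
LOAD 2  → -8 3
SUB     → -11
DUP     → -11 -11
PUSH 1  → -11 -11 1
ROT     → -11 1 -11
DIV     → -11 0
SWAP    → 0 -11
POP     → 0
DUP     → 0 0
OVER    → 0 0 0
MUL     → 0 0
DUP     → 0 0 0
ADD     → 0 0
SUB     → 0
STORE 1 → (empty)
PUSH 6  → 6
LOAD 2  → 6 3
SWAP    → 3 6
SWAP    → 6 3
OVER    → 6 3 6
MUL     → 6 18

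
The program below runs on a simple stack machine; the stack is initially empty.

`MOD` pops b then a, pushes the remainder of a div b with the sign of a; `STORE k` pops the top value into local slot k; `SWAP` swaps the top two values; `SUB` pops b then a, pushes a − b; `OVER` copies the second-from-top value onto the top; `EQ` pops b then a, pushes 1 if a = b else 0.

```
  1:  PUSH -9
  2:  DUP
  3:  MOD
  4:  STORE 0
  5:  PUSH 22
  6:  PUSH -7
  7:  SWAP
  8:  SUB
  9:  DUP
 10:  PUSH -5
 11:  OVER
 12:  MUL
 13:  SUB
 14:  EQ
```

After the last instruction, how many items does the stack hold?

1

PUSH -9  [-9]
DUP      [-9, -9]
MOD      [0]
STORE 0  []
PUSH 22  [22]
PUSH -7  [22, -7]
SWAP     [-7, 22]
SUB      [-29]
DUP      [-29, -29]
PUSH -5  [-29, -29, -5]
OVER     [-29, -29, -5, -29]
MUL      [-29, -29, 145]
SUB      [-29, -174]
EQ       [0]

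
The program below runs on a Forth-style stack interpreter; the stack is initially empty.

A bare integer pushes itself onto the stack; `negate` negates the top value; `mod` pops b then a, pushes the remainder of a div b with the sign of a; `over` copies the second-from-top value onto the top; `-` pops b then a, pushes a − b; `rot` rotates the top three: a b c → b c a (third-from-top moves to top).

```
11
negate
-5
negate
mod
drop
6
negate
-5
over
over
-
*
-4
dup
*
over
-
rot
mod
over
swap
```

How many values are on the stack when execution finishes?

3

11     -> 11
negate -> -11
-5     -> -11 -5
negate -> -11 5
mod    -> -1
drop   -> (empty)
6      -> 6
negate -> -6
-5     -> -6 -5
over   -> -6 -5 -6
over   -> -6 -5 -6 -5
-      -> -6 -5 -1
*      -> -6 5
-4     -> -6 5 -4
dup    -> -6 5 -4 -4
*      -> -6 5 16
over   -> -6 5 16 5
-      -> -6 5 11
rot    -> 5 11 -6
mod    -> 5 5
over   -> 5 5 5
swap   -> 5 5 5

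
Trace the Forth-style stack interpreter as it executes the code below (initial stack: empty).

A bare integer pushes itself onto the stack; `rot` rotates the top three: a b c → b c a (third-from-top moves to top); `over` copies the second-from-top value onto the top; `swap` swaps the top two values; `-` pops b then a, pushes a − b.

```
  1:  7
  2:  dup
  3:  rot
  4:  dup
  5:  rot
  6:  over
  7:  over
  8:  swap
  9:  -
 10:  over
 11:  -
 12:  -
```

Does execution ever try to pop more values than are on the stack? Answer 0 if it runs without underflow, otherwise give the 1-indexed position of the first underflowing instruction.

3

7    [7]
dup  [7, 7]
rot  — needs 3 operands, stack has 2 → underflow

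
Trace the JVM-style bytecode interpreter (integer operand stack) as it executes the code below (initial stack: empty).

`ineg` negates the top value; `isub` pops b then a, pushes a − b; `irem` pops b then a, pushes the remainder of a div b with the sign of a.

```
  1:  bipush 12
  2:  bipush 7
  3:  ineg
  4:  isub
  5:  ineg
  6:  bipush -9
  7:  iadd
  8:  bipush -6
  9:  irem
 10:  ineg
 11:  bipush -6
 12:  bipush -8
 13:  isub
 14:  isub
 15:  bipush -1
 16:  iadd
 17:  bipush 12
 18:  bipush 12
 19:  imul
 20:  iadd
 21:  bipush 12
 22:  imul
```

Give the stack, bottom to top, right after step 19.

[1, 144]

bipush 12 -> [12]
bipush 7  -> [12, 7]
ineg      -> [12, -7]
isub      -> [19]
ineg      -> [-19]
bipush -9 -> [-19, -9]
iadd      -> [-28]
bipush -6 -> [-28, -6]
irem      -> [-4]
ineg      -> [4]
bipush -6 -> [4, -6]
bipush -8 -> [4, -6, -8]
isub      -> [4, 2]
isub      -> [2]
bipush -1 -> [2, -1]
iadd      -> [1]
bipush 12 -> [1, 12]
bipush 12 -> [1, 12, 12]
imul      -> [1, 144]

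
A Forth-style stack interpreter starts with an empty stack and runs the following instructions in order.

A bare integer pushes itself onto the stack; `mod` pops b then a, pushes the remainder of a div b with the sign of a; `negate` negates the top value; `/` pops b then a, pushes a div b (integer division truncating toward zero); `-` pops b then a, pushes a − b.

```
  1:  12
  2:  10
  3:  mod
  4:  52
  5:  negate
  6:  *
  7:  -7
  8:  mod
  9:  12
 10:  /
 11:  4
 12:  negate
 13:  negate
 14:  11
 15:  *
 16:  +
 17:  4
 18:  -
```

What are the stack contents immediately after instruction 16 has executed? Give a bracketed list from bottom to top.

12     → 12
10     → 12 10
mod    → 2
52     → 2 52
negate → 2 -52
*      → -104
-7     → -104 -7
mod    → -6
12     → -6 12
/      → 0
4      → 0 4
negate → 0 -4
negate → 0 4
11     → 0 4 11
*      → 0 44
+      → 44

[44]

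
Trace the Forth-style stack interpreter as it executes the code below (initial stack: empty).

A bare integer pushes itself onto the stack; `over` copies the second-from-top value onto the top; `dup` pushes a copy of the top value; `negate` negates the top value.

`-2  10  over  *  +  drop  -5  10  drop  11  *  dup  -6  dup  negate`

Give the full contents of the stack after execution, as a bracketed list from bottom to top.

[-55, -55, -6, 6]

-2     -> [-2]
10     -> [-2, 10]
over   -> [-2, 10, -2]
*      -> [-2, -20]
+      -> [-22]
drop   -> []
-5     -> [-5]
10     -> [-5, 10]
drop   -> [-5]
11     -> [-5, 11]
*      -> [-55]
dup    -> [-55, -55]
-6     -> [-55, -55, -6]
dup    -> [-55, -55, -6, -6]
negate -> [-55, -55, -6, 6]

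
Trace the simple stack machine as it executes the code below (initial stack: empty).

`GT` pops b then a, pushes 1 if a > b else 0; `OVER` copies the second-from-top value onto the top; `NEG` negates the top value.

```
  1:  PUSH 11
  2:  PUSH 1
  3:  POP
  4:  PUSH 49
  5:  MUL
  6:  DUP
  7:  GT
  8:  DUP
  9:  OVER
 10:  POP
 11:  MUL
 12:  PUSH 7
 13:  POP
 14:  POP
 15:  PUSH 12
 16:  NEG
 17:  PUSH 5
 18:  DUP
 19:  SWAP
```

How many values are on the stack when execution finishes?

PUSH 11 → 11
PUSH 1  → 11 1
POP     → 11
PUSH 49 → 11 49
MUL     → 539
DUP     → 539 539
GT      → 0
DUP     → 0 0
OVER    → 0 0 0
POP     → 0 0
MUL     → 0
PUSH 7  → 0 7
POP     → 0
POP     → (empty)
PUSH 12 → 12
NEG     → -12
PUSH 5  → -12 5
DUP     → -12 5 5
SWAP    → -12 5 5

3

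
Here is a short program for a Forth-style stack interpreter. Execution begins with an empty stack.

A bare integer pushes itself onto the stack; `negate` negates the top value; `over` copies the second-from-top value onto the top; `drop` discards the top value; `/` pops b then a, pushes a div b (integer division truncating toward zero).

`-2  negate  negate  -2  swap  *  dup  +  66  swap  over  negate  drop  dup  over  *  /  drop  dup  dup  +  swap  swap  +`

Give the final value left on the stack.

-2     -> -2
negate -> 2
negate -> -2
-2     -> -2 -2
swap   -> -2 -2
*      -> 4
dup    -> 4 4
+      -> 8
66     -> 8 66
swap   -> 66 8
over   -> 66 8 66
negate -> 66 8 -66
drop   -> 66 8
dup    -> 66 8 8
over   -> 66 8 8 8
*      -> 66 8 64
/      -> 66 0
drop   -> 66
dup    -> 66 66
dup    -> 66 66 66
+      -> 66 132
swap   -> 132 66
swap   -> 66 132
+      -> 198

198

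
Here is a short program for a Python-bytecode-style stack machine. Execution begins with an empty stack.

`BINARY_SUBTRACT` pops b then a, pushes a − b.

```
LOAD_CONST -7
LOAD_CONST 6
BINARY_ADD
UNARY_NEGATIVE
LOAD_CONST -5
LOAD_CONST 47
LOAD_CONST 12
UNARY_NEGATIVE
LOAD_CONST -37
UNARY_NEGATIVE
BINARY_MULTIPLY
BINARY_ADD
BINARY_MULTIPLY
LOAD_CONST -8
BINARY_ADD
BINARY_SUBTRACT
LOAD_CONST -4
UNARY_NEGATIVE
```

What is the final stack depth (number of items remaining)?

2

LOAD_CONST -7   -> -7
LOAD_CONST 6    -> -7 6
BINARY_ADD      -> -1
UNARY_NEGATIVE  -> 1
LOAD_CONST -5   -> 1 -5
LOAD_CONST 47   -> 1 -5 47
LOAD_CONST 12   -> 1 -5 47 12
UNARY_NEGATIVE  -> 1 -5 47 -12
LOAD_CONST -37  -> 1 -5 47 -12 -37
UNARY_NEGATIVE  -> 1 -5 47 -12 37
BINARY_MULTIPLY -> 1 -5 47 -444
BINARY_ADD      -> 1 -5 -397
BINARY_MULTIPLY -> 1 1985
LOAD_CONST -8   -> 1 1985 -8
BINARY_ADD      -> 1 1977
BINARY_SUBTRACT -> -1976
LOAD_CONST -4   -> -1976 -4
UNARY_NEGATIVE  -> -1976 4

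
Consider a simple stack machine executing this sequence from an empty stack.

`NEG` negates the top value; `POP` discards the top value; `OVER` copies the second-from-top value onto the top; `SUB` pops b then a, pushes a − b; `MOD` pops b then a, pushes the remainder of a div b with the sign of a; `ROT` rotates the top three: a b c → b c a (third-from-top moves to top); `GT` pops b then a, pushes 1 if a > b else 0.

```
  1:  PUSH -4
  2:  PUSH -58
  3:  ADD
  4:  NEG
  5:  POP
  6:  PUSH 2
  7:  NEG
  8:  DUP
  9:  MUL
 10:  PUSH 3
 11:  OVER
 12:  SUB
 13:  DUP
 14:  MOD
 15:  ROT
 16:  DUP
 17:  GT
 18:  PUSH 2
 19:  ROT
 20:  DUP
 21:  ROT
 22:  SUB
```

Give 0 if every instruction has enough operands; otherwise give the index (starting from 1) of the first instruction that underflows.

15

PUSH -4  -> [-4]
PUSH -58 -> [-4, -58]
ADD      -> [-62]
NEG      -> [62]
POP      -> []
PUSH 2   -> [2]
NEG      -> [-2]
DUP      -> [-2, -2]
MUL      -> [4]
PUSH 3   -> [4, 3]
OVER     -> [4, 3, 4]
SUB      -> [4, -1]
DUP      -> [4, -1, -1]
MOD      -> [4, 0]
ROT  — needs 3 operands, stack has 2 → underflow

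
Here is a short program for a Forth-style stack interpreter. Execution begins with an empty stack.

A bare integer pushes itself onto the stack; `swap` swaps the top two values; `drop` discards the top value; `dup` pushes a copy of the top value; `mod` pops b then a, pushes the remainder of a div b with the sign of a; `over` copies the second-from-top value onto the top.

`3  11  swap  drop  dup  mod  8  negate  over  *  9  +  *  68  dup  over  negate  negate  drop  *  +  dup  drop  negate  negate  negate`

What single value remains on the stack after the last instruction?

-4624

3      → [3]
11     → [3, 11]
swap   → [11, 3]
drop   → [11]
dup    → [11, 11]
mod    → [0]
8      → [0, 8]
negate → [0, -8]
over   → [0, -8, 0]
*      → [0, 0]
9      → [0, 0, 9]
+      → [0, 9]
*      → [0]
68     → [0, 68]
dup    → [0, 68, 68]
over   → [0, 68, 68, 68]
negate → [0, 68, 68, -68]
negate → [0, 68, 68, 68]
drop   → [0, 68, 68]
*      → [0, 4624]
+      → [4624]
dup    → [4624, 4624]
drop   → [4624]
negate → [-4624]
negate → [4624]
negate → [-4624]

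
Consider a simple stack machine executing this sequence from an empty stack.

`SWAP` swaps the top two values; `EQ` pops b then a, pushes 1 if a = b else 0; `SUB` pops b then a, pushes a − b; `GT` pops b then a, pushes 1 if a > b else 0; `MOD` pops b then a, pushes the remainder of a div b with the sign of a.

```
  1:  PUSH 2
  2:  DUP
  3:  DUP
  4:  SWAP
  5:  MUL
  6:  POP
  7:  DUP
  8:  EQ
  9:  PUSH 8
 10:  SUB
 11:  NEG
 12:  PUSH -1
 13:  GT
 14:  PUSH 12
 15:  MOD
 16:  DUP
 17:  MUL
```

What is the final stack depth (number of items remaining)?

1

PUSH 2  → 2
DUP     → 2 2
DUP     → 2 2 2
SWAP    → 2 2 2
MUL     → 2 4
POP     → 2
DUP     → 2 2
EQ      → 1
PUSH 8  → 1 8
SUB     → -7
NEG     → 7
PUSH -1 → 7 -1
GT      → 1
PUSH 12 → 1 12
MOD     → 1
DUP     → 1 1
MUL     → 1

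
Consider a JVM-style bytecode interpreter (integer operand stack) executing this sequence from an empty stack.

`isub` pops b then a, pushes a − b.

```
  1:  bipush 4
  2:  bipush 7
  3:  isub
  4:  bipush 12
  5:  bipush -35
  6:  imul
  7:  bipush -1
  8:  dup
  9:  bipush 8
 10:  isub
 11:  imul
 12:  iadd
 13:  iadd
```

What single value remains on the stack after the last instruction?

-414

bipush 4    [4]
bipush 7    [4, 7]
isub        [-3]
bipush 12   [-3, 12]
bipush -35  [-3, 12, -35]
imul        [-3, -420]
bipush -1   [-3, -420, -1]
dup         [-3, -420, -1, -1]
bipush 8    [-3, -420, -1, -1, 8]
isub        [-3, -420, -1, -9]
imul        [-3, -420, 9]
iadd        [-3, -411]
iadd        [-414]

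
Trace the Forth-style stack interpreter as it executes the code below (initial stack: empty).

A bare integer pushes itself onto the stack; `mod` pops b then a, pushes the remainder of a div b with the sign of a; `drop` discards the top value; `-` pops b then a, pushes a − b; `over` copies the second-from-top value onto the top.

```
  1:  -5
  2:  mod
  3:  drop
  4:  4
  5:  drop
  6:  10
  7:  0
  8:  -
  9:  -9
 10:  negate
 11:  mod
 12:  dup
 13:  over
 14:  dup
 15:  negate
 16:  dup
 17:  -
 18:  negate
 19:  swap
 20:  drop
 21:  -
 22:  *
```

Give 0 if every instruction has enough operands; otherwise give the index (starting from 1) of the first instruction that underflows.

-5  -5
mod  — needs 2 operands, stack has 1 → underflow

2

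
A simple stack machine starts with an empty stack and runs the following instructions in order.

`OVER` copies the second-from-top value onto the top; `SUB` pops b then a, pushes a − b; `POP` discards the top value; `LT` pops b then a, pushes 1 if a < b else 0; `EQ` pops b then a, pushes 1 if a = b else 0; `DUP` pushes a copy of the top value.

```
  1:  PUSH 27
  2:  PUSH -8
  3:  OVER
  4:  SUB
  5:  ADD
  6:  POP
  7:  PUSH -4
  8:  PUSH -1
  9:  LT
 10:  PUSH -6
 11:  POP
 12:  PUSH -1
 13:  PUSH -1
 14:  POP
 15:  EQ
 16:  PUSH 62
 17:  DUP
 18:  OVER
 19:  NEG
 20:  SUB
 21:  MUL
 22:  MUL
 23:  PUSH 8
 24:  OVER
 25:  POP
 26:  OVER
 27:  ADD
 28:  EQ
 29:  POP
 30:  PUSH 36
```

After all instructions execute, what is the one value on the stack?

PUSH 27 -> 27
PUSH -8 -> 27 -8
OVER    -> 27 -8 27
SUB     -> 27 -35
ADD     -> -8
POP     -> (empty)
PUSH -4 -> -4
PUSH -1 -> -4 -1
LT      -> 1
PUSH -6 -> 1 -6
POP     -> 1
PUSH -1 -> 1 -1
PUSH -1 -> 1 -1 -1
POP     -> 1 -1
EQ      -> 0
PUSH 62 -> 0 62
DUP     -> 0 62 62
OVER    -> 0 62 62 62
NEG     -> 0 62 62 -62
SUB     -> 0 62 124
MUL     -> 0 7688
MUL     -> 0
PUSH 8  -> 0 8
OVER    -> 0 8 0
POP     -> 0 8
OVER    -> 0 8 0
ADD     -> 0 8
EQ      -> 0
POP     -> (empty)
PUSH 36 -> 36

36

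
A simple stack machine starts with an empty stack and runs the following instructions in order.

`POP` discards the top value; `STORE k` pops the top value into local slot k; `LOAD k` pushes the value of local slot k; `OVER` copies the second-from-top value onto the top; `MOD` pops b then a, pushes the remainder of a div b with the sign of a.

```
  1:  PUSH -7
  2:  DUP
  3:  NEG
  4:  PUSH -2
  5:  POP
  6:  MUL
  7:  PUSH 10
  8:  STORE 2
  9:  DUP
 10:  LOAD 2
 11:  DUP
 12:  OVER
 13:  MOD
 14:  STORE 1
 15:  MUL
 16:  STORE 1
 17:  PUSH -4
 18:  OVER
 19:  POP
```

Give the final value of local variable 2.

10

PUSH -7 → -7
DUP     → -7 -7
NEG     → -7 7
PUSH -2 → -7 7 -2
POP     → -7 7
MUL     → -49
PUSH 10 → -49 10
STORE 2 → -49
DUP     → -49 -49
LOAD 2  → -49 -49 10
DUP     → -49 -49 10 10
OVER    → -49 -49 10 10 10
MOD     → -49 -49 10 0
STORE 1 → -49 -49 10
MUL     → -49 -490
STORE 1 → -49
PUSH -4 → -49 -4
OVER    → -49 -4 -49
POP     → -49 -4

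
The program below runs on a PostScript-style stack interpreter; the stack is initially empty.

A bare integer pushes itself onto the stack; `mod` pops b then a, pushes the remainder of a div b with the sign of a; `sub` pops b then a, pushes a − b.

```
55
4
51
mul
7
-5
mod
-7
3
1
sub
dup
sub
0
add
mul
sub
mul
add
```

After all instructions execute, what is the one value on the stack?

55   [55]
4    [55, 4]
51   [55, 4, 51]
mul  [55, 204]
7    [55, 204, 7]
-5   [55, 204, 7, -5]
mod  [55, 204, 2]
-7   [55, 204, 2, -7]
3    [55, 204, 2, -7, 3]
1    [55, 204, 2, -7, 3, 1]
sub  [55, 204, 2, -7, 2]
dup  [55, 204, 2, -7, 2, 2]
sub  [55, 204, 2, -7, 0]
0    [55, 204, 2, -7, 0, 0]
add  [55, 204, 2, -7, 0]
mul  [55, 204, 2, 0]
sub  [55, 204, 2]
mul  [55, 408]
add  [463]

463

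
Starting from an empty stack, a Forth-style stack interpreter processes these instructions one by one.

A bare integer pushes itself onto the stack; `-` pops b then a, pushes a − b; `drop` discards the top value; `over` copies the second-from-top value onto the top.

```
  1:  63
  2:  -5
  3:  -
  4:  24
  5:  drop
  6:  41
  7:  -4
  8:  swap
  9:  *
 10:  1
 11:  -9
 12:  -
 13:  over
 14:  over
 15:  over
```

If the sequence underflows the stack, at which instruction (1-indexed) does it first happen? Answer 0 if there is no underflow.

0

63   → 63
-5   → 63 -5
-    → 68
24   → 68 24
drop → 68
41   → 68 41
-4   → 68 41 -4
swap → 68 -4 41
*    → 68 -164
1    → 68 -164 1
-9   → 68 -164 1 -9
-    → 68 -164 10
over → 68 -164 10 -164
over → 68 -164 10 -164 10
over → 68 -164 10 -164 10 -164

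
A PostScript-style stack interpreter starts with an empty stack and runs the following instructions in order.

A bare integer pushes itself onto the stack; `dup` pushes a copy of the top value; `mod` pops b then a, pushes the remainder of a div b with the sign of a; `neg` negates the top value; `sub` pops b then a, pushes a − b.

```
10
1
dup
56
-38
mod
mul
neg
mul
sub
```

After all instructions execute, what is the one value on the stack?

10   [10]
1    [10, 1]
dup  [10, 1, 1]
56   [10, 1, 1, 56]
-38  [10, 1, 1, 56, -38]
mod  [10, 1, 1, 18]
mul  [10, 1, 18]
neg  [10, 1, -18]
mul  [10, -18]
sub  [28]

28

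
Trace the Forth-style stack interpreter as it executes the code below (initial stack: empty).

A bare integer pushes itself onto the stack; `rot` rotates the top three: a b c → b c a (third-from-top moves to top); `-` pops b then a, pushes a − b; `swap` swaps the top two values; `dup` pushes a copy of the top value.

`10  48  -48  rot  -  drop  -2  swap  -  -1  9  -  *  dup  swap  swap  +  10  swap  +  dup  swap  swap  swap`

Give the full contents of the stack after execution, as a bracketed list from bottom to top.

[1010, 1010]

10   : 10
48   : 10 48
-48  : 10 48 -48
rot  : 48 -48 10
-    : 48 -58
drop : 48
-2   : 48 -2
swap : -2 48
-    : -50
-1   : -50 -1
9    : -50 -1 9
-    : -50 -10
*    : 500
dup  : 500 500
swap : 500 500
swap : 500 500
+    : 1000
10   : 1000 10
swap : 10 1000
+    : 1010
dup  : 1010 1010
swap : 1010 1010
swap : 1010 1010
swap : 1010 1010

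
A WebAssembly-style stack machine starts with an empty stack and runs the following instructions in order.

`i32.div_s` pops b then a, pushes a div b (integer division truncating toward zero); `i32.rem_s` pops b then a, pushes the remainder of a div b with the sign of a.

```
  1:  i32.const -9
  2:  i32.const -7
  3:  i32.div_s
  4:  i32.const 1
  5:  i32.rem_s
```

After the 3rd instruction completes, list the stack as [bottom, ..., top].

[1]

i32.const -9  -9
i32.const -7  -9 -7
i32.div_s     1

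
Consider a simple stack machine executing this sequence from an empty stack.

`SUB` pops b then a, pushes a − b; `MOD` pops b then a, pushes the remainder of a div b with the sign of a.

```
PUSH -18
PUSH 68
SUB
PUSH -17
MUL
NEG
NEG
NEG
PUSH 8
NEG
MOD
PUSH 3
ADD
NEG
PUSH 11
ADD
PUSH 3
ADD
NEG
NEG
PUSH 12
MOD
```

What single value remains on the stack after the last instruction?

5

PUSH -18 -> [-18]
PUSH 68  -> [-18, 68]
SUB      -> [-86]
PUSH -17 -> [-86, -17]
MUL      -> [1462]
NEG      -> [-1462]
NEG      -> [1462]
NEG      -> [-1462]
PUSH 8   -> [-1462, 8]
NEG      -> [-1462, -8]
MOD      -> [-6]
PUSH 3   -> [-6, 3]
ADD      -> [-3]
NEG      -> [3]
PUSH 11  -> [3, 11]
ADD      -> [14]
PUSH 3   -> [14, 3]
ADD      -> [17]
NEG      -> [-17]
NEG      -> [17]
PUSH 12  -> [17, 12]
MOD      -> [5]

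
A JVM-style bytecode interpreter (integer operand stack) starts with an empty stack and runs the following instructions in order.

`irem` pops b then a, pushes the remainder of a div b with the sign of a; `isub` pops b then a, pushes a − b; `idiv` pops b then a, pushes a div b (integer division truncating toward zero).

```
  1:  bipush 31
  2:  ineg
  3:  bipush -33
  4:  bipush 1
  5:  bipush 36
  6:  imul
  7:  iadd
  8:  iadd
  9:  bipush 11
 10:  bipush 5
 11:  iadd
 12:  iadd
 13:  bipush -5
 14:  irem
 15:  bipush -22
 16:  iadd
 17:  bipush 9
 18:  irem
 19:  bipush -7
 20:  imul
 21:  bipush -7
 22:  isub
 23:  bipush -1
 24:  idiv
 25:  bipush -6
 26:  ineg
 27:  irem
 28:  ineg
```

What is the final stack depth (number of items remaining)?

bipush 31  -> 31
ineg       -> -31
bipush -33 -> -31 -33
bipush 1   -> -31 -33 1
bipush 36  -> -31 -33 1 36
imul       -> -31 -33 36
iadd       -> -31 3
iadd       -> -28
bipush 11  -> -28 11
bipush 5   -> -28 11 5
iadd       -> -28 16
iadd       -> -12
bipush -5  -> -12 -5
irem       -> -2
bipush -22 -> -2 -22
iadd       -> -24
bipush 9   -> -24 9
irem       -> -6
bipush -7  -> -6 -7
imul       -> 42
bipush -7  -> 42 -7
isub       -> 49
bipush -1  -> 49 -1
idiv       -> -49
bipush -6  -> -49 -6
ineg       -> -49 6
irem       -> -1
ineg       -> 1

1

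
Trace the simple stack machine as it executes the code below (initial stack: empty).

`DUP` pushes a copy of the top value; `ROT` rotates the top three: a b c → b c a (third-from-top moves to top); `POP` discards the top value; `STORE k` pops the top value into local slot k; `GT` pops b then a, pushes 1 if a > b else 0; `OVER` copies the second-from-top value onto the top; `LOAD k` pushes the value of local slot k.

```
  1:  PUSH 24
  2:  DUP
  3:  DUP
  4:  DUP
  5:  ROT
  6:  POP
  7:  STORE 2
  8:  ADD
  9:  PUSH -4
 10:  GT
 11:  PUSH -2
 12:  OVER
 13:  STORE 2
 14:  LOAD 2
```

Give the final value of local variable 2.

1

PUSH 24  [24]
DUP      [24, 24]
DUP      [24, 24, 24]
DUP      [24, 24, 24, 24]
ROT      [24, 24, 24, 24]
POP      [24, 24, 24]
STORE 2  [24, 24]
ADD      [48]
PUSH -4  [48, -4]
GT       [1]
PUSH -2  [1, -2]
OVER     [1, -2, 1]
STORE 2  [1, -2]
LOAD 2   [1, -2, 1]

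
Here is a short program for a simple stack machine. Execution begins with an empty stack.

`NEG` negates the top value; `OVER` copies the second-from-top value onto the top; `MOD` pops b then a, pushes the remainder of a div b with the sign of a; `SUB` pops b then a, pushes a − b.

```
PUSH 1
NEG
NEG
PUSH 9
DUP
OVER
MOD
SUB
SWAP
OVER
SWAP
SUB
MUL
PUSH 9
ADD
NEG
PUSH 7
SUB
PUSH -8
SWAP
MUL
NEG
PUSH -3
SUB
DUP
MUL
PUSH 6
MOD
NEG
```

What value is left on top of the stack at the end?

-1

PUSH 1   [1]
NEG      [-1]
NEG      [1]
PUSH 9   [1, 9]
DUP      [1, 9, 9]
OVER     [1, 9, 9, 9]
MOD      [1, 9, 0]
SUB      [1, 9]
SWAP     [9, 1]
OVER     [9, 1, 9]
SWAP     [9, 9, 1]
SUB      [9, 8]
MUL      [72]
PUSH 9   [72, 9]
ADD      [81]
NEG      [-81]
PUSH 7   [-81, 7]
SUB      [-88]
PUSH -8  [-88, -8]
SWAP     [-8, -88]
MUL      [704]
NEG      [-704]
PUSH -3  [-704, -3]
SUB      [-701]
DUP      [-701, -701]
MUL      [491401]
PUSH 6   [491401, 6]
MOD      [1]
NEG      [-1]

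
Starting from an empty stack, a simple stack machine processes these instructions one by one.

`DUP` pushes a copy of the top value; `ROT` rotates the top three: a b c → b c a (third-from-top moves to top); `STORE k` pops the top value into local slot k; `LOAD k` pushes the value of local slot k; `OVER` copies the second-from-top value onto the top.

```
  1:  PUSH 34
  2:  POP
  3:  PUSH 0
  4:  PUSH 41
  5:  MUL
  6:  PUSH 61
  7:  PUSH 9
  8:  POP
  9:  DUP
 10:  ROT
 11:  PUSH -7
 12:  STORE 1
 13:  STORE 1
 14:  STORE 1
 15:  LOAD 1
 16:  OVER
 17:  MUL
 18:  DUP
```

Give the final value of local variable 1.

PUSH 34 → [34]
POP     → []
PUSH 0  → [0]
PUSH 41 → [0, 41]
MUL     → [0]
PUSH 61 → [0, 61]
PUSH 9  → [0, 61, 9]
POP     → [0, 61]
DUP     → [0, 61, 61]
ROT     → [61, 61, 0]
PUSH -7 → [61, 61, 0, -7]
STORE 1 → [61, 61, 0]
STORE 1 → [61, 61]
STORE 1 → [61]
LOAD 1  → [61, 61]
OVER    → [61, 61, 61]
MUL     → [61, 3721]
DUP     → [61, 3721, 3721]

61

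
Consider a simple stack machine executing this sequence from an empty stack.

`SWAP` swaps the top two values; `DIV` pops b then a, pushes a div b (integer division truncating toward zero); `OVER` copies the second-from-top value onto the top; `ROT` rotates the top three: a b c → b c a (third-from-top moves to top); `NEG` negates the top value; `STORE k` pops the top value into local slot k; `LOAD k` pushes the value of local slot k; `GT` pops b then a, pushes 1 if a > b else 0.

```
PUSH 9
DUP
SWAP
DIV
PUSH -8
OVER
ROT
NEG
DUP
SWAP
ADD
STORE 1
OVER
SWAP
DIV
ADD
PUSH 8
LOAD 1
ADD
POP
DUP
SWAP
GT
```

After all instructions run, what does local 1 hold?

PUSH 9  -> 9
DUP     -> 9 9
SWAP    -> 9 9
DIV     -> 1
PUSH -8 -> 1 -8
OVER    -> 1 -8 1
ROT     -> -8 1 1
NEG     -> -8 1 -1
DUP     -> -8 1 -1 -1
SWAP    -> -8 1 -1 -1
ADD     -> -8 1 -2
STORE 1 -> -8 1
OVER    -> -8 1 -8
SWAP    -> -8 -8 1
DIV     -> -8 -8
ADD     -> -16
PUSH 8  -> -16 8
LOAD 1  -> -16 8 -2
ADD     -> -16 6
POP     -> -16
DUP     -> -16 -16
SWAP    -> -16 -16
GT      -> 0

-2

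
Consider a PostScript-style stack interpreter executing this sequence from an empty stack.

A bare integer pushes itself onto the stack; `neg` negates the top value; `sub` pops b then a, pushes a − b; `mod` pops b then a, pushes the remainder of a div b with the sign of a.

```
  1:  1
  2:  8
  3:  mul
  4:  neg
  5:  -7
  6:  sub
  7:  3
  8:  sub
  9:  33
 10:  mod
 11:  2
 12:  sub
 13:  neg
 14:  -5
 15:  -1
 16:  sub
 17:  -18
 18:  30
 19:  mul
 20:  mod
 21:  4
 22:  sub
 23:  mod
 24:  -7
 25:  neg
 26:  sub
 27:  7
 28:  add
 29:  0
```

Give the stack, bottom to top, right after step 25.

1   -> 1
8   -> 1 8
mul -> 8
neg -> -8
-7  -> -8 -7
sub -> -1
3   -> -1 3
sub -> -4
33  -> -4 33
mod -> -4
2   -> -4 2
sub -> -6
neg -> 6
-5  -> 6 -5
-1  -> 6 -5 -1
sub -> 6 -4
-18 -> 6 -4 -18
30  -> 6 -4 -18 30
mul -> 6 -4 -540
mod -> 6 -4
4   -> 6 -4 4
sub -> 6 -8
mod -> 6
-7  -> 6 -7
neg -> 6 7

[6, 7]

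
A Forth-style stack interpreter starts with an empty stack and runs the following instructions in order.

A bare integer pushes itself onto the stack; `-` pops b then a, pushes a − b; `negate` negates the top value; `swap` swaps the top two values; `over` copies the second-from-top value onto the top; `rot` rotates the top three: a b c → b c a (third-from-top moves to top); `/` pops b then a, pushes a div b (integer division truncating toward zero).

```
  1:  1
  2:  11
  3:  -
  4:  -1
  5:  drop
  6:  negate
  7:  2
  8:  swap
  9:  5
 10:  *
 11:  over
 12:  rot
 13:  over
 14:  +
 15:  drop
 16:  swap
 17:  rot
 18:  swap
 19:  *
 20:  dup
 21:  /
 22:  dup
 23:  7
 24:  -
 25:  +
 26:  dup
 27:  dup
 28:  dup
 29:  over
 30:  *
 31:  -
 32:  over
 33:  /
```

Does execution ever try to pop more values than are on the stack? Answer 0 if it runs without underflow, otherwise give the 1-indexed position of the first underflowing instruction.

1      → [1]
11     → [1, 11]
-      → [-10]
-1     → [-10, -1]
drop   → [-10]
negate → [10]
2      → [10, 2]
swap   → [2, 10]
5      → [2, 10, 5]
*      → [2, 50]
over   → [2, 50, 2]
rot    → [50, 2, 2]
over   → [50, 2, 2, 2]
+      → [50, 2, 4]
drop   → [50, 2]
swap   → [2, 50]
rot  — needs 3 operands, stack has 2 → underflow

17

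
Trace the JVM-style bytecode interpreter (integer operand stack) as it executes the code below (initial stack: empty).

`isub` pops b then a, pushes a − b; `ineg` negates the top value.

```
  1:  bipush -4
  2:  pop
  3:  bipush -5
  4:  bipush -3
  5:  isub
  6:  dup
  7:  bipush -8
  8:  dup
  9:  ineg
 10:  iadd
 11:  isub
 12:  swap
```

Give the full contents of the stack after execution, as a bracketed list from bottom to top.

[-2, -2]

bipush -4 : -4
pop       : (empty)
bipush -5 : -5
bipush -3 : -5 -3
isub      : -2
dup       : -2 -2
bipush -8 : -2 -2 -8
dup       : -2 -2 -8 -8
ineg      : -2 -2 -8 8
iadd      : -2 -2 0
isub      : -2 -2
swap      : -2 -2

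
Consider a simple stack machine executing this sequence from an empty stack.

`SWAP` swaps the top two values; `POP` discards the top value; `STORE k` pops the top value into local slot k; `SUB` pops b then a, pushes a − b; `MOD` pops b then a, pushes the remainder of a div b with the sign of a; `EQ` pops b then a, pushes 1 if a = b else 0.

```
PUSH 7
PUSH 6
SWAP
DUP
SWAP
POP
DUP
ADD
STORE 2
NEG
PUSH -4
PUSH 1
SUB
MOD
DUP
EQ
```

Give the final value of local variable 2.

PUSH 7  -> 7
PUSH 6  -> 7 6
SWAP    -> 6 7
DUP     -> 6 7 7
SWAP    -> 6 7 7
POP     -> 6 7
DUP     -> 6 7 7
ADD     -> 6 14
STORE 2 -> 6
NEG     -> -6
PUSH -4 -> -6 -4
PUSH 1  -> -6 -4 1
SUB     -> -6 -5
MOD     -> -1
DUP     -> -1 -1
EQ      -> 1

14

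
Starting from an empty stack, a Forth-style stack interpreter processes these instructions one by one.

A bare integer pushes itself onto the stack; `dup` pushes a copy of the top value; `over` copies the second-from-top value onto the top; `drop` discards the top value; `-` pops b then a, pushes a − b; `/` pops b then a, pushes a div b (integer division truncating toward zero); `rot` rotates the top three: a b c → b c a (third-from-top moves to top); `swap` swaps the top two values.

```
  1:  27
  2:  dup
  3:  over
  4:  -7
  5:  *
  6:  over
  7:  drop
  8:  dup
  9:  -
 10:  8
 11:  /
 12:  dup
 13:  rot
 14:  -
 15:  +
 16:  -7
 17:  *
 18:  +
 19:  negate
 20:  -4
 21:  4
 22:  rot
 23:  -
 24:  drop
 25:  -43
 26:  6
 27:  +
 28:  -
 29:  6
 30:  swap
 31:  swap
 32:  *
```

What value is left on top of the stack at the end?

27     -> 27
dup    -> 27 27
over   -> 27 27 27
-7     -> 27 27 27 -7
*      -> 27 27 -189
over   -> 27 27 -189 27
drop   -> 27 27 -189
dup    -> 27 27 -189 -189
-      -> 27 27 0
8      -> 27 27 0 8
/      -> 27 27 0
dup    -> 27 27 0 0
rot    -> 27 0 0 27
-      -> 27 0 -27
+      -> 27 -27
-7     -> 27 -27 -7
*      -> 27 189
+      -> 216
negate -> -216
-4     -> -216 -4
4      -> -216 -4 4
rot    -> -4 4 -216
-      -> -4 220
drop   -> -4
-43    -> -4 -43
6      -> -4 -43 6
+      -> -4 -37
-      -> 33
6      -> 33 6
swap   -> 6 33
swap   -> 33 6
*      -> 198

198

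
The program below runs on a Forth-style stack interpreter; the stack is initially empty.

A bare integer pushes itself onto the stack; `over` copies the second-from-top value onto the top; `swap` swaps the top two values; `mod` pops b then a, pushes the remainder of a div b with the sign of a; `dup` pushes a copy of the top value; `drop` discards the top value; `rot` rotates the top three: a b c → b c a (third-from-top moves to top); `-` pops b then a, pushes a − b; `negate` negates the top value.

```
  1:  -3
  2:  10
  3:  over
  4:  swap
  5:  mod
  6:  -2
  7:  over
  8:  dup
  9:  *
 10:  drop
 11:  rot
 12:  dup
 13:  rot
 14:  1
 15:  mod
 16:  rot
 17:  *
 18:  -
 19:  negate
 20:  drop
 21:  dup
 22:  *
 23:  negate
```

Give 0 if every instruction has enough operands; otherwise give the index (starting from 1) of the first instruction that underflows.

0

-3     → [-3]
10     → [-3, 10]
over   → [-3, 10, -3]
swap   → [-3, -3, 10]
mod    → [-3, -3]
-2     → [-3, -3, -2]
over   → [-3, -3, -2, -3]
dup    → [-3, -3, -2, -3, -3]
*      → [-3, -3, -2, 9]
drop   → [-3, -3, -2]
rot    → [-3, -2, -3]
dup    → [-3, -2, -3, -3]
rot    → [-3, -3, -3, -2]
1      → [-3, -3, -3, -2, 1]
mod    → [-3, -3, -3, 0]
rot    → [-3, -3, 0, -3]
*      → [-3, -3, 0]
-      → [-3, -3]
negate → [-3, 3]
drop   → [-3]
dup    → [-3, -3]
*      → [9]
negate → [-9]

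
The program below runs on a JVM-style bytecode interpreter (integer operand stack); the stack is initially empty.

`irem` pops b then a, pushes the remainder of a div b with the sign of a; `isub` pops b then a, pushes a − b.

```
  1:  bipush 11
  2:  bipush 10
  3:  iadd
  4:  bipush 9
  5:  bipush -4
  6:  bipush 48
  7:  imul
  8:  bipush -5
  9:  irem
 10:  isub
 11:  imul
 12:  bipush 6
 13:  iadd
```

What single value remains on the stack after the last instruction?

bipush 11 → [11]
bipush 10 → [11, 10]
iadd      → [21]
bipush 9  → [21, 9]
bipush -4 → [21, 9, -4]
bipush 48 → [21, 9, -4, 48]
imul      → [21, 9, -192]
bipush -5 → [21, 9, -192, -5]
irem      → [21, 9, -2]
isub      → [21, 11]
imul      → [231]
bipush 6  → [231, 6]
iadd      → [237]

237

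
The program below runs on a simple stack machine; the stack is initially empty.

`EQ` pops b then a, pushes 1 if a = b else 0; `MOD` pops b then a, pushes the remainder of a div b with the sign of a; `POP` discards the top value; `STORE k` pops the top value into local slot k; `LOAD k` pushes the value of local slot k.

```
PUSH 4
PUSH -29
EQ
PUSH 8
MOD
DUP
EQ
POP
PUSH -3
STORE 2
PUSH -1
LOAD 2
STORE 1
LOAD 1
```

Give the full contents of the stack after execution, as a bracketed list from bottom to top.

PUSH 4   : [4]
PUSH -29 : [4, -29]
EQ       : [0]
PUSH 8   : [0, 8]
MOD      : [0]
DUP      : [0, 0]
EQ       : [1]
POP      : []
PUSH -3  : [-3]
STORE 2  : []
PUSH -1  : [-1]
LOAD 2   : [-1, -3]
STORE 1  : [-1]
LOAD 1   : [-1, -3]

[-1, -3]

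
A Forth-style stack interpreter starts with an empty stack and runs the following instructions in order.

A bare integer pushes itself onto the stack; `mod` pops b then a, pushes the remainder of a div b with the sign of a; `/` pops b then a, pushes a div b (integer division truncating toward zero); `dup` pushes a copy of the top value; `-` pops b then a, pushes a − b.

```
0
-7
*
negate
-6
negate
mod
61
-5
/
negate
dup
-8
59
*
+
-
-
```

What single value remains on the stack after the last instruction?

-472

0      → [0]
-7     → [0, -7]
*      → [0]
negate → [0]
-6     → [0, -6]
negate → [0, 6]
mod    → [0]
61     → [0, 61]
-5     → [0, 61, -5]
/      → [0, -12]
negate → [0, 12]
dup    → [0, 12, 12]
-8     → [0, 12, 12, -8]
59     → [0, 12, 12, -8, 59]
*      → [0, 12, 12, -472]
+      → [0, 12, -460]
-      → [0, 472]
-      → [-472]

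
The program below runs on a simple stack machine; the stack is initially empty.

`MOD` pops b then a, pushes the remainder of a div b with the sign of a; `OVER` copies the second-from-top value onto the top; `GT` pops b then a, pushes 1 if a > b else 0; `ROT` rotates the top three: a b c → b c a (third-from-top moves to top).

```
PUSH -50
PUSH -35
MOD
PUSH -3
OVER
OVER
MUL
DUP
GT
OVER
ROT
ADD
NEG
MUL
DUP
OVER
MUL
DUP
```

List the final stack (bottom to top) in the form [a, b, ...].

[-15, 0, 0, 0]

PUSH -50 → -50
PUSH -35 → -50 -35
MOD      → -15
PUSH -3  → -15 -3
OVER     → -15 -3 -15
OVER     → -15 -3 -15 -3
MUL      → -15 -3 45
DUP      → -15 -3 45 45
GT       → -15 -3 0
OVER     → -15 -3 0 -3
ROT      → -15 0 -3 -3
ADD      → -15 0 -6
NEG      → -15 0 6
MUL      → -15 0
DUP      → -15 0 0
OVER     → -15 0 0 0
MUL      → -15 0 0
DUP      → -15 0 0 0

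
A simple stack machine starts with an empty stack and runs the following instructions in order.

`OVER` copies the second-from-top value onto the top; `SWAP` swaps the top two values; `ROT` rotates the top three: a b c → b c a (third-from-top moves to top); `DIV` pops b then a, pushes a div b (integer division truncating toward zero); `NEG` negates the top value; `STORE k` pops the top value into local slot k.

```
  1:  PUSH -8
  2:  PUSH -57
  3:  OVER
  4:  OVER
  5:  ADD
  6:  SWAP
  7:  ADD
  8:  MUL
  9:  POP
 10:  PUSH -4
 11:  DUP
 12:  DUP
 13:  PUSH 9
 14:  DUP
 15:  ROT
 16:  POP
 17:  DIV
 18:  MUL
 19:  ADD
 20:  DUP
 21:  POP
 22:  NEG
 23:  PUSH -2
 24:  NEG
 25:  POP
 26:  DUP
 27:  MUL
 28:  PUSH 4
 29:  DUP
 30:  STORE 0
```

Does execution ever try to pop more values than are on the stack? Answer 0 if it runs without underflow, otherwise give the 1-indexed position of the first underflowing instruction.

PUSH -8  -> [-8]
PUSH -57 -> [-8, -57]
OVER     -> [-8, -57, -8]
OVER     -> [-8, -57, -8, -57]
ADD      -> [-8, -57, -65]
SWAP     -> [-8, -65, -57]
ADD      -> [-8, -122]
MUL      -> [976]
POP      -> []
PUSH -4  -> [-4]
DUP      -> [-4, -4]
DUP      -> [-4, -4, -4]
PUSH 9   -> [-4, -4, -4, 9]
DUP      -> [-4, -4, -4, 9, 9]
ROT      -> [-4, -4, 9, 9, -4]
POP      -> [-4, -4, 9, 9]
DIV      -> [-4, -4, 1]
MUL      -> [-4, -4]
ADD      -> [-8]
DUP      -> [-8, -8]
POP      -> [-8]
NEG      -> [8]
PUSH -2  -> [8, -2]
NEG      -> [8, 2]
POP      -> [8]
DUP      -> [8, 8]
MUL      -> [64]
PUSH 4   -> [64, 4]
DUP      -> [64, 4, 4]
STORE 0  -> [64, 4]

0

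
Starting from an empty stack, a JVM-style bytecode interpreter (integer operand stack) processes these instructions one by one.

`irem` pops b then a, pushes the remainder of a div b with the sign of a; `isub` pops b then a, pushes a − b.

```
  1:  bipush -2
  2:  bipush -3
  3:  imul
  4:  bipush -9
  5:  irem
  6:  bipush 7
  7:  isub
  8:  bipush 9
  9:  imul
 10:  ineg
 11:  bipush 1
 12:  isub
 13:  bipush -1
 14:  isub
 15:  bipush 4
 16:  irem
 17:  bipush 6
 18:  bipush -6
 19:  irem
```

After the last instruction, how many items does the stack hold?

2

bipush -2 : [-2]
bipush -3 : [-2, -3]
imul      : [6]
bipush -9 : [6, -9]
irem      : [6]
bipush 7  : [6, 7]
isub      : [-1]
bipush 9  : [-1, 9]
imul      : [-9]
ineg      : [9]
bipush 1  : [9, 1]
isub      : [8]
bipush -1 : [8, -1]
isub      : [9]
bipush 4  : [9, 4]
irem      : [1]
bipush 6  : [1, 6]
bipush -6 : [1, 6, -6]
irem      : [1, 0]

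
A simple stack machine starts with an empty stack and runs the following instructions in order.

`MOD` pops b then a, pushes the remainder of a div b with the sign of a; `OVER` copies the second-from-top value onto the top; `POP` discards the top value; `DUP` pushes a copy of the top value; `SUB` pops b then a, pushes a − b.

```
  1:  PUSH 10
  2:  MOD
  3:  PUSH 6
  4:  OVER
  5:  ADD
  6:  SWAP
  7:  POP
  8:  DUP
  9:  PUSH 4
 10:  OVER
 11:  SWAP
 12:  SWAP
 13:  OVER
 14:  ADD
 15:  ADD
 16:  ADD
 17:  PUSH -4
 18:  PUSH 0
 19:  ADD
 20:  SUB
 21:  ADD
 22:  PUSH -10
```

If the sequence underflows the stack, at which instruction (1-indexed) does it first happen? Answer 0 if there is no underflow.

2

PUSH 10 → 10
MOD  — needs 2 operands, stack has 1 → underflow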